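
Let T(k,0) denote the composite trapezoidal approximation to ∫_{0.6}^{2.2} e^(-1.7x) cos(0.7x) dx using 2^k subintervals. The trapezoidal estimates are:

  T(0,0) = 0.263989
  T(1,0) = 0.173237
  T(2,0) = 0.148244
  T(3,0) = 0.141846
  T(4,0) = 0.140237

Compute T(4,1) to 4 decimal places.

0.1397

Richardson extrapolation on the trapezoidal column (denominator 4−1=3):
T(4,1) = 0.140237 + (0.140237 − 0.141846)/3 = 0.139701
(Column j=1 coincides with Simpson's rule on the same nodes.)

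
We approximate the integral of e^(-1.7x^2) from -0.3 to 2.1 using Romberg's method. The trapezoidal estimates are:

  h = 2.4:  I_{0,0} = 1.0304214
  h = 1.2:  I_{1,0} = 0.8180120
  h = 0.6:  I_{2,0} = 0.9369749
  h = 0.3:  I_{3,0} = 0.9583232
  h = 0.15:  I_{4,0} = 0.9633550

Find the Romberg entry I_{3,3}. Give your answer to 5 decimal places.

Richardson extrapolation on the trapezoidal column (denominator 4−1=3):
I_{1,1} = (4·0.8180120 − 1.0304214) / 3 = 0.7472089
I_{2,1} = (4·0.9369749 − 0.8180120) / 3 = 0.9766292
I_{3,1} = (4·0.9583232 − 0.9369749) / 3 = 0.9654393
I_{2,2} = 0.9766292 + (0.9766292 − 0.7472089)/15 = 0.9919239
I_{3,2} = 0.9654393 + (0.9654393 − 0.9766292)/15 = 0.9646933
I_{3,3} = (64·0.9646933 − 0.9919239) / 63 = 0.9642611

0.96426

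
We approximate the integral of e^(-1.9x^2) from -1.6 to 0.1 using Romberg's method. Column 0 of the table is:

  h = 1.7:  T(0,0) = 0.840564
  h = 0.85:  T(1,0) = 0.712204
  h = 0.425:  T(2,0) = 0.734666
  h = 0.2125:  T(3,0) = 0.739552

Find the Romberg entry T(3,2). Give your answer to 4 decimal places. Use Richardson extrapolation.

0.7411

Richardson extrapolation on the trapezoidal column (denominator 4−1=3):
T(2,1) = (4·0.734666 − 0.712204) / 3 = 0.742153
T(3,1) = 0.739552 + (0.739552 − 0.734666)/3 = 0.741181
T(3,2) = (16·0.741181 − 0.742153) / 15 = 0.741116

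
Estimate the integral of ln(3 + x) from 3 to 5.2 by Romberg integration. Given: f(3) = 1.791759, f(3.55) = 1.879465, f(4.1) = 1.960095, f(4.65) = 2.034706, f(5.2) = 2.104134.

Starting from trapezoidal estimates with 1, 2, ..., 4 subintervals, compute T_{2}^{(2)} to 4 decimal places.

4.3033

T_{0}^{(0)} (trapezoid, 1 panel, h=2.2000): 4.285482
T_{1}^{(0)} (trapezoid, 2 panels, h=1.1000): 4.298846
T_{2}^{(0)} (trapezoid, 4 panels, h=0.5500): 4.302217
T_{1}^{(1)} = 4.298846 + (4.298846 − 4.285482)/3 = 4.303301
T_{2}^{(1)} = 4.302217 + (4.302217 − 4.298846)/3 = 4.303341
T_{2}^{(2)} = 4.303341 + (4.303341 − 4.303301)/15 = 4.303344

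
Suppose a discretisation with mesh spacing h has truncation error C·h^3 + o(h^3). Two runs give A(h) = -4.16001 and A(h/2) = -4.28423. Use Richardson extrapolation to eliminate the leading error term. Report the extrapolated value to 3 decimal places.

-4.302

The leading error scales as h^3; refining by a factor of 2 reduces it by 2^3 = 8.
Extrapolated value = (8·A(h/2) − A(h)) / (8 − 1)
= (8·(-4.28423) − (-4.16001)) / 7
= -30.11383 / 7 = -4.30198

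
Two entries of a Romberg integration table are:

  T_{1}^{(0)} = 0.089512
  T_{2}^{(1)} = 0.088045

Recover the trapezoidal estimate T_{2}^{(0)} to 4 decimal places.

From T_{2}^{(1)} = (4·T_{2}^{(0)} − T_{1}^{(0)})/3, solve for T_{2}^{(0)}:
4·T_{2}^{(0)} = 3·0.088045 + 0.089512 = 0.353647
T_{2}^{(0)} = 0.088412

0.0884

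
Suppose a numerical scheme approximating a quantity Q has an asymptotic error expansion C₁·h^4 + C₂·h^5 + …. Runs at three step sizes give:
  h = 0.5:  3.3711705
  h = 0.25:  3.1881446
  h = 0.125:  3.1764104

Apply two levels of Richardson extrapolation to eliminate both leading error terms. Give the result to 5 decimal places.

3.17562

First eliminate the h^4 term (factor 2^4 = 16):
  B₁ = (16·3.1881446 − 3.3711705)/15 = 3.1759429
  B₂ = (16·3.1764104 − 3.1881446)/15 = 3.1756281
Then eliminate the h^5 term (factor 2^5 = 32):
  (32·3.1756281 − 3.1759429)/31 = 3.1756179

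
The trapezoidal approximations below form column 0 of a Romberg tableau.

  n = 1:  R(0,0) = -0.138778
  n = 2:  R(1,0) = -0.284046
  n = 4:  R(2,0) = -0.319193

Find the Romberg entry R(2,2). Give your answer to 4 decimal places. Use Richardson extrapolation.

-0.3308

R(1,1) = (4·(-0.284046) − (-0.138778)) / 3 = -0.332469
R(2,1) = (4·(-0.319193) − (-0.284046)) / 3 = -0.330909
R(2,2) = -0.330909 + (-0.330909 − (-0.332469))/15 = -0.330805
(Column j=1 coincides with Simpson's rule on the same nodes.)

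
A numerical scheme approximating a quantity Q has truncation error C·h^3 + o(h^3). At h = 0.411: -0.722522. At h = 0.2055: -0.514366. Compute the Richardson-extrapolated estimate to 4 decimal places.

The leading error scales as h^3; refining by a factor of 2 reduces it by 2^3 = 8.
Extrapolated value = (8·A(h/2) − A(h)) / (8 − 1)
= (8·(-0.514366) − (-0.722522)) / 7
= -3.392406 / 7 = -0.484629

-0.4846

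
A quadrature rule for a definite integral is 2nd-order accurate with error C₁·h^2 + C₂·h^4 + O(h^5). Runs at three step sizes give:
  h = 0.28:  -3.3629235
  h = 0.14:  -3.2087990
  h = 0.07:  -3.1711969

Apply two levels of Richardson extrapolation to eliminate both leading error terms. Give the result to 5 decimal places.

-3.15875

First eliminate the h^2 term (factor 2^2 = 4):
  B₁ = (4·(-3.2087990) − (-3.3629235))/3 = -3.1574242
  B₂ = (4·(-3.1711969) − (-3.2087990))/3 = -3.1586629
Then eliminate the h^4 term (factor 2^4 = 16):
  (16·(-3.1586629) − (-3.1574242))/15 = -3.1587455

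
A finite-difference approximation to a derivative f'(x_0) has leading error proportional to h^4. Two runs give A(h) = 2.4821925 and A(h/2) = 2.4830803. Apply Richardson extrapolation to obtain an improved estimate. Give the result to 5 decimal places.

The leading error scales as h^4; refining by a factor of 2 reduces it by 2^4 = 16.
Extrapolated value = (16·A(h/2) − A(h)) / (16 − 1)
= (16·2.4830803 − 2.4821925) / 15
= 37.2470923 / 15 = 2.4831395

2.48314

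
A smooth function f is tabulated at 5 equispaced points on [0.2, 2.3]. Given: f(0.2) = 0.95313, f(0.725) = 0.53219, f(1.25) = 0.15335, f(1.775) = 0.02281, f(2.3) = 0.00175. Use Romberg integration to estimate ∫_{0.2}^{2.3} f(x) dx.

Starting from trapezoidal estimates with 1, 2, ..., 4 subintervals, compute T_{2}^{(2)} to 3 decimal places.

0.613

T_{0}^{(0)} (trapezoid, 1 panel, h=2.1000): 1.00262
T_{1}^{(0)} (trapezoid, 2 panels, h=1.0500): 0.66233
T_{2}^{(0)} (trapezoid, 4 panels, h=0.5250): 0.62254
T_{1}^{(1)} = 0.66233 + (0.66233 − 1.00262)/3 = 0.54890
T_{2}^{(1)} = 0.62254 + (0.62254 − 0.66233)/3 = 0.60928
T_{2}^{(2)} = 0.60928 + (0.60928 − 0.54890)/15 = 0.61331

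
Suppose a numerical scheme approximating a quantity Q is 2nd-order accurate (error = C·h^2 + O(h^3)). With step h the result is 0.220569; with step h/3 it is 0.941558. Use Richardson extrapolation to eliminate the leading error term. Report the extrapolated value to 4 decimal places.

1.0317

Extrapolated value = (9·A(h/3) − A(h)) / (9 − 1)
= (9·0.941558 − 0.220569) / 8
= 8.253453 / 8 = 1.031682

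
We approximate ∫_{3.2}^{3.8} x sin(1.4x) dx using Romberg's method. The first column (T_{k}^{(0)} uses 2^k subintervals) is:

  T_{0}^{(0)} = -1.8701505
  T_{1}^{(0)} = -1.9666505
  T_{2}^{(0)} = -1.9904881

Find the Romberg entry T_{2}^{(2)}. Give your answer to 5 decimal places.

Richardson extrapolation on the trapezoidal column (denominator 4−1=3):
T_{1}^{(1)} = -1.9666505 + (-1.9666505 − (-1.8701505))/3 = -1.9988172
T_{2}^{(1)} = -1.9904881 + (-1.9904881 − (-1.9666505))/3 = -1.9984340
T_{2}^{(2)} = -1.9984340 + (-1.9984340 − (-1.9988172))/15 = -1.9984085
(Column j=1 coincides with Simpson's rule on the same nodes.)

-1.99841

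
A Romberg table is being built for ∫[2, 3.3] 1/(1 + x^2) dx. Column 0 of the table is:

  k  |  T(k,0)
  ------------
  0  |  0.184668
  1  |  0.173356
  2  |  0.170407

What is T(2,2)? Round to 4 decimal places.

Richardson extrapolation on the trapezoidal column (denominator 4−1=3):
T(1,1) = 0.173356 + (0.173356 − 0.184668)/3 = 0.169585
T(2,1) = 0.170407 + (0.170407 − 0.173356)/3 = 0.169424
T(2,2) = 0.169424 + (0.169424 − 0.169585)/15 = 0.169413

0.1694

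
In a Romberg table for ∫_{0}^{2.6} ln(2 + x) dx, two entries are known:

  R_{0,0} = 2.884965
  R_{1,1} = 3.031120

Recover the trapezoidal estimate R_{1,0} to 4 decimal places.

From R_{1,1} = (4·R_{1,0} − R_{0,0})/3, solve for R_{1,0}:
4·R_{1,0} = 3·3.031120 + 2.884965 = 11.978325
R_{1,0} = 2.994581

2.9946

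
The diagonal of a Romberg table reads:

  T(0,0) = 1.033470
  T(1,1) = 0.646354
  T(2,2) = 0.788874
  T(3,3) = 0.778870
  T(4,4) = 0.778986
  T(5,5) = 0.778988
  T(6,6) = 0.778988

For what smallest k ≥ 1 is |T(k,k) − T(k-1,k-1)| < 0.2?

k = 2

|T(1,1) − T(0,0)| = 0.387116 ≥ 0.2
|T(2,2) − T(1,1)| = 0.142520 < 0.2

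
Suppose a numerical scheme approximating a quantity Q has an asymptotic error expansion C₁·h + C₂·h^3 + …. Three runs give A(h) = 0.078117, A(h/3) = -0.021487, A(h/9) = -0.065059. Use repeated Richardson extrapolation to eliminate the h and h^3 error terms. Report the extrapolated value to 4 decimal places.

-0.0874

First eliminate the h term (factor 3^1 = 3):
  B₁ = (3·(-0.021487) − 0.078117)/2 = -0.071289
  B₂ = (3·(-0.065059) − (-0.021487))/2 = -0.086845
Then eliminate the h^3 term (factor 3^3 = 27):
  (27·(-0.086845) − (-0.071289))/26 = -0.087443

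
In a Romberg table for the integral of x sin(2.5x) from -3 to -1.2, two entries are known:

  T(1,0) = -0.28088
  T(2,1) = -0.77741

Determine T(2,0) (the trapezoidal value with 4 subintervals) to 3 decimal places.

From T(2,1) = (4·T(2,0) − T(1,0))/3, solve for T(2,0):
4·T(2,0) = 3·(-0.77741) + (-0.28088) = -2.61311
T(2,0) = -0.65328

-0.653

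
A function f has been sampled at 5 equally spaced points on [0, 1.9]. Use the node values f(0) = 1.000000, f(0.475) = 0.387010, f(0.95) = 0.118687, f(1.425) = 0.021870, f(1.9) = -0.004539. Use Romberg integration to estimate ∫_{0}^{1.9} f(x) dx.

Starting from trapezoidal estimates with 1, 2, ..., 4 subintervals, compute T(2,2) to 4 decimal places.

T(0,0) (trapezoid, 1 panel, h=1.9000): 0.945688
T(1,0) (trapezoid, 2 panels, h=0.9500): 0.585597
T(2,0) (trapezoid, 4 panels, h=0.4750): 0.487016
T(1,1) = 0.585597 + (0.585597 − 0.945688)/3 = 0.465567
T(2,1) = 0.487016 + (0.487016 − 0.585597)/3 = 0.454156
T(2,2) = 0.454156 + (0.454156 − 0.465567)/15 = 0.453395

0.4534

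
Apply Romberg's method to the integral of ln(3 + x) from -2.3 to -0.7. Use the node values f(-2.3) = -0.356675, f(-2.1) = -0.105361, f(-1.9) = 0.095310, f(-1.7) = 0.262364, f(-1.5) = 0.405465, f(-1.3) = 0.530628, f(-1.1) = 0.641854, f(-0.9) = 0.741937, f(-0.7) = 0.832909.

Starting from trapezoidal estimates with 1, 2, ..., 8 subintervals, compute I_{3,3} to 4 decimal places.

0.5654

I_{0,0} (trapezoid, 1 panel, h=1.6000): 0.380987
I_{1,0} (trapezoid, 2 panels, h=0.8000): 0.514866
I_{2,0} (trapezoid, 4 panels, h=0.4000): 0.552298
I_{3,0} (trapezoid, 8 panels, h=0.2000): 0.562063
I_{1,1} = 0.514866 + (0.514866 − 0.380987)/3 = 0.559492
I_{2,1} = 0.552298 + (0.552298 − 0.514866)/3 = 0.564775
I_{3,1} = 0.562063 + (0.562063 − 0.552298)/3 = 0.565318
I_{2,2} = 0.564775 + (0.564775 − 0.559492)/15 = 0.565127
I_{3,2} = 0.565318 + (0.565318 − 0.564775)/15 = 0.565354
I_{3,3} = 0.565354 + (0.565354 − 0.565127)/63 = 0.565358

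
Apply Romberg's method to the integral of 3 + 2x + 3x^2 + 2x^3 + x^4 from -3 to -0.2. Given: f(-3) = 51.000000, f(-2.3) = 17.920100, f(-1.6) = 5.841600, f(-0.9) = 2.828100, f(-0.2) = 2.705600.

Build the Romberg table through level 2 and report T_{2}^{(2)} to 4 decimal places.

T_{0}^{(0)} (trapezoid, 1 panel, h=2.8000): 75.187840
T_{1}^{(0)} (trapezoid, 2 panels, h=1.4000): 45.772160
T_{2}^{(0)} (trapezoid, 4 panels, h=0.7000): 37.409820
T_{1}^{(1)} = 45.772160 + (45.772160 − 75.187840)/3 = 35.966933
T_{2}^{(1)} = 37.409820 + (37.409820 − 45.772160)/3 = 34.622373
T_{2}^{(2)} = 34.622373 + (34.622373 − 35.966933)/15 = 34.532736

34.5327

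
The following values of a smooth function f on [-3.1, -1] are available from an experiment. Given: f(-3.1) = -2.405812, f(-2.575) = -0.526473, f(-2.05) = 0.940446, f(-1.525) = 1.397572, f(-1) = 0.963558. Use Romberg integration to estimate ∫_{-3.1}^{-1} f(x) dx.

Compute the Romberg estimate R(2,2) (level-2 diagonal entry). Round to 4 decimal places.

0.6782

R(0,0) (trapezoid, 1 panel, h=2.1000): -1.514367
R(1,0) (trapezoid, 2 panels, h=1.0500): 0.230285
R(2,0) (trapezoid, 4 panels, h=0.5250): 0.572469
R(1,1) = 0.230285 + (0.230285 − (-1.514367))/3 = 0.811836
R(2,1) = 0.572469 + (0.572469 − 0.230285)/3 = 0.686530
R(2,2) = 0.686530 + (0.686530 − 0.811836)/15 = 0.678176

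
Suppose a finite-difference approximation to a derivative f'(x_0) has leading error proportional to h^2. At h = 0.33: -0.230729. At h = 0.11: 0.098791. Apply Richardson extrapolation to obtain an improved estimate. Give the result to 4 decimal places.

0.1400

Extrapolated value = (9·A(h/3) − A(h)) / (9 − 1)
= (9·0.098791 − (-0.230729)) / 8
= 1.119848 / 8 = 0.139981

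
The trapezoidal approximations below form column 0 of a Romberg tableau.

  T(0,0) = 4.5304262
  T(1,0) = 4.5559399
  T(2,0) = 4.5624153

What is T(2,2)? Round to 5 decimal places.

4.56458

Richardson extrapolation on the trapezoidal column (denominator 4−1=3):
T(1,1) = 4.5559399 + (4.5559399 − 4.5304262)/3 = 4.5644445
T(2,1) = (4·4.5624153 − 4.5559399) / 3 = 4.5645738
T(2,2) = 4.5645738 + (4.5645738 − 4.5644445)/15 = 4.5645824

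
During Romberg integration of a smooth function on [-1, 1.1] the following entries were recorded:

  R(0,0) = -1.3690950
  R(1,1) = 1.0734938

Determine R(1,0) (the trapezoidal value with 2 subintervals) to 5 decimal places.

From R(1,1) = (4·R(1,0) − R(0,0))/3, solve for R(1,0):
4·R(1,0) = 3·1.0734938 + (-1.3690950) = 1.8513864
R(1,0) = 0.4628466

0.46285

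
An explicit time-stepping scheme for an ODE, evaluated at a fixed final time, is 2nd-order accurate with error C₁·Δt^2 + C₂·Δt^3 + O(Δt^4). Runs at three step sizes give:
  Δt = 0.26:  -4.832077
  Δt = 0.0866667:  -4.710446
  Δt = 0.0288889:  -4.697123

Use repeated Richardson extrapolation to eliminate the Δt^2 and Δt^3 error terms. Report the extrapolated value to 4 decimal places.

First eliminate the Δt^2 term (factor 3^2 = 9):
  B₁ = (9·(-4.710446) − (-4.832077))/8 = -4.695242
  B₂ = (9·(-4.697123) − (-4.710446))/8 = -4.695458
Then eliminate the Δt^3 term (factor 3^3 = 27):
  (27·(-4.695458) − (-4.695242))/26 = -4.695466

-4.6955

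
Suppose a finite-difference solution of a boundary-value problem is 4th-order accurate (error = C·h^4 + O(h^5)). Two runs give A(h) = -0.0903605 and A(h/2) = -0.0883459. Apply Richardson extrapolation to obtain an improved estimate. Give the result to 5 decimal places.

-0.08821

The leading error scales as h^4; refining by a factor of 2 reduces it by 2^4 = 16.
Extrapolated value = (16·A(h/2) − A(h)) / (16 − 1)
= (16·(-0.0883459) − (-0.0903605)) / 15
= -1.3231739 / 15 = -0.0882116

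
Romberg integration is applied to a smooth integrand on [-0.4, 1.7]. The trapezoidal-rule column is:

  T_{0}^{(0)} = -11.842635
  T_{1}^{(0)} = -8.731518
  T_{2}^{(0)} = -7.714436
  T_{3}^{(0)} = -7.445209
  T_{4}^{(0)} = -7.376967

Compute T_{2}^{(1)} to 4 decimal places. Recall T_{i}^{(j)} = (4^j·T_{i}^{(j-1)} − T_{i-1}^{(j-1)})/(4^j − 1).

-7.3754

Richardson extrapolation on the trapezoidal column (denominator 4−1=3):
T_{2}^{(1)} = -7.714436 + (-7.714436 − (-8.731518))/3 = -7.375409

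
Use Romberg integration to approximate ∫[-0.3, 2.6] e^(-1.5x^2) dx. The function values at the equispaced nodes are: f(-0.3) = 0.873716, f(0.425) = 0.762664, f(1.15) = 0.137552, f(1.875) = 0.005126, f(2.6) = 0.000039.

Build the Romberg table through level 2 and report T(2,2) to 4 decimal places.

1.0419

T(0,0) (trapezoid, 1 panel, h=2.9000): 1.266945
T(1,0) (trapezoid, 2 panels, h=1.4500): 0.832923
T(2,0) (trapezoid, 4 panels, h=0.7250): 0.973109
T(1,1) = 0.832923 + (0.832923 − 1.266945)/3 = 0.688249
T(2,1) = 0.973109 + (0.973109 − 0.832923)/3 = 1.019838
T(2,2) = 1.019838 + (1.019838 − 0.688249)/15 = 1.041944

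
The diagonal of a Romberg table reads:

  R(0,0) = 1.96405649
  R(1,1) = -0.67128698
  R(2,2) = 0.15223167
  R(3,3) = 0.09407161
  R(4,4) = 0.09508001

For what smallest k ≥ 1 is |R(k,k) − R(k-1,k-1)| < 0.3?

|R(1,1) − R(0,0)| = 2.63534347 ≥ 0.3
|R(2,2) − R(1,1)| = 0.82351865 ≥ 0.3
|R(3,3) − R(2,2)| = 0.05816006 < 0.3

k = 3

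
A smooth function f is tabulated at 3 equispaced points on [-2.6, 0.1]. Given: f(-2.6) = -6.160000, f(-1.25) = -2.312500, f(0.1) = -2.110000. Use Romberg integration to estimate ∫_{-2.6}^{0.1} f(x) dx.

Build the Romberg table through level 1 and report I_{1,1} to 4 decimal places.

-7.8840

I_{0,0} (trapezoid, 1 panel, h=2.7000): -11.164500
I_{1,0} (trapezoid, 2 panels, h=1.3500): -8.704125
I_{1,1} = -8.704125 + (-8.704125 − (-11.164500))/3 = -7.884000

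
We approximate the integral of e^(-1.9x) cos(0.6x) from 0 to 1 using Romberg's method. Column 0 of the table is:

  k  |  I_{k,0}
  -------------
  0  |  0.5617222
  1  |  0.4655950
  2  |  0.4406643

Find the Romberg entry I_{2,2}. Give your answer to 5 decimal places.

0.43227

I_{1,1} = (4·0.4655950 − 0.5617222) / 3 = 0.4335526
I_{2,1} = (4·0.4406643 − 0.4655950) / 3 = 0.4323541
I_{2,2} = 0.4323541 + (0.4323541 − 0.4335526)/15 = 0.4322742
(Column j=1 coincides with Simpson's rule on the same nodes.)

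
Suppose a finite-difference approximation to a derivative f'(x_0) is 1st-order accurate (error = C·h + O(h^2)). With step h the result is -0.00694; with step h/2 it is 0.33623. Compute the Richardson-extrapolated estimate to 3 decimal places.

The leading error scales as h; refining by a factor of 2 reduces it by 2^1 = 2.
Extrapolated value = (2·A(h/2) − A(h)) / (2 − 1)
= (2·0.33623 − (-0.00694)) / 1
= 0.67940 / 1 = 0.67940

0.679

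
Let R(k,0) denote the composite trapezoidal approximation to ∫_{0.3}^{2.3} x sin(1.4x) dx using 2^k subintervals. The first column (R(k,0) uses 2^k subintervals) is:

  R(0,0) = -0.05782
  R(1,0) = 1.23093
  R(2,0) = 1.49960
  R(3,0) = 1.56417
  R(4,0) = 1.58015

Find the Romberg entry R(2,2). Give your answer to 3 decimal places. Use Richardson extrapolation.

1.584

Richardson extrapolation on the trapezoidal column (denominator 4−1=3):
R(1,1) = (4·1.23093 − (-0.05782)) / 3 = 1.66051
R(2,1) = (4·1.49960 − 1.23093) / 3 = 1.58916
R(2,2) = 1.58916 + (1.58916 − 1.66051)/15 = 1.58440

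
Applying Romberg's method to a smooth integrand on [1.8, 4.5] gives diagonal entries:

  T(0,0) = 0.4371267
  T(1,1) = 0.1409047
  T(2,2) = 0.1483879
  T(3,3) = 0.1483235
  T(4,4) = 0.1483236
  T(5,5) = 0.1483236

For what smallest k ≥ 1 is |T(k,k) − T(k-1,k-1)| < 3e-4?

|T(1,1) − T(0,0)| = 0.2962220 ≥ 3e-4
|T(2,2) − T(1,1)| = 0.0074832 ≥ 3e-4
|T(3,3) − T(2,2)| = 0.0000644 < 3e-4

k = 3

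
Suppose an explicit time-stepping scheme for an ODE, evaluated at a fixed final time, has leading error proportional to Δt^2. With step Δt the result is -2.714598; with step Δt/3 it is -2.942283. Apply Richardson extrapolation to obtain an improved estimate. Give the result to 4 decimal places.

Extrapolated value = (9·A(Δt/3) − A(Δt)) / (9 − 1)
= (9·(-2.942283) − (-2.714598)) / 8
= -23.765949 / 8 = -2.970744

-2.9707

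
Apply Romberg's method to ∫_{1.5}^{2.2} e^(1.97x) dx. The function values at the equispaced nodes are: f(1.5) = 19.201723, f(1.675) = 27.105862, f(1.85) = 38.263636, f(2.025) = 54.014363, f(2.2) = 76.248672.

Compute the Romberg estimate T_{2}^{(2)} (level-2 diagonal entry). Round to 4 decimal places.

28.9579

T_{0}^{(0)} (trapezoid, 1 panel, h=0.7000): 33.407638
T_{1}^{(0)} (trapezoid, 2 panels, h=0.3500): 30.096092
T_{2}^{(0)} (trapezoid, 4 panels, h=0.1750): 29.244085
T_{1}^{(1)} = 30.096092 + (30.096092 − 33.407638)/3 = 28.992243
T_{2}^{(1)} = 29.244085 + (29.244085 − 30.096092)/3 = 28.960083
T_{2}^{(2)} = 28.960083 + (28.960083 − 28.992243)/15 = 28.957939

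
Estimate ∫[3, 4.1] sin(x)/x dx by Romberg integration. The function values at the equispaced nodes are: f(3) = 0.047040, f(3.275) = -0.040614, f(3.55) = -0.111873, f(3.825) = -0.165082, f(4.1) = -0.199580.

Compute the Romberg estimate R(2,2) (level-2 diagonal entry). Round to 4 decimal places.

R(0,0) (trapezoid, 1 panel, h=1.1000): -0.083897
R(1,0) (trapezoid, 2 panels, h=0.5500): -0.103479
R(2,0) (trapezoid, 4 panels, h=0.2750): -0.108306
R(1,1) = -0.103479 + (-0.103479 − (-0.083897))/3 = -0.110006
R(2,1) = -0.108306 + (-0.108306 − (-0.103479))/3 = -0.109915
R(2,2) = -0.109915 + (-0.109915 − (-0.110006))/15 = -0.109909

-0.1099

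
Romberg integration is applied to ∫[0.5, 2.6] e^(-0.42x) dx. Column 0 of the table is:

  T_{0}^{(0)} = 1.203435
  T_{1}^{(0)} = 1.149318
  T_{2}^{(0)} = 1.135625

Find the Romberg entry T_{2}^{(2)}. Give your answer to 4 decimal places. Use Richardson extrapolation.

1.1310

Richardson extrapolation on the trapezoidal column (denominator 4−1=3):
T_{1}^{(1)} = (4·1.149318 − 1.203435) / 3 = 1.131279
T_{2}^{(1)} = (4·1.135625 − 1.149318) / 3 = 1.131061
T_{2}^{(2)} = (16·1.131061 − 1.131279) / 15 = 1.131046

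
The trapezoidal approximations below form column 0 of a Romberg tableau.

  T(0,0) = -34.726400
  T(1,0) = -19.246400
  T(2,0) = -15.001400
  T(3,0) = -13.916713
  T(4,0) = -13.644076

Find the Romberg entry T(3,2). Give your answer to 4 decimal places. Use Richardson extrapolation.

-13.5531

T(2,1) = -15.001400 + (-15.001400 − (-19.246400))/3 = -13.586400
T(3,1) = (4·(-13.916713) − (-15.001400)) / 3 = -13.555151
T(3,2) = -13.555151 + (-13.555151 − (-13.586400))/15 = -13.553068
(Column j=1 coincides with Simpson's rule on the same nodes.)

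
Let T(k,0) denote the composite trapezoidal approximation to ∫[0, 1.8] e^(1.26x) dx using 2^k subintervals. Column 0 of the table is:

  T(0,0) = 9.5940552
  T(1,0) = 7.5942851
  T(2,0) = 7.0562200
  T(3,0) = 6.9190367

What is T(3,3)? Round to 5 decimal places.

6.87307

Richardson extrapolation on the trapezoidal column (denominator 4−1=3):
T(1,1) = 7.5942851 + (7.5942851 − 9.5940552)/3 = 6.9276951
T(2,1) = 7.0562200 + (7.0562200 − 7.5942851)/3 = 6.8768650
T(3,1) = (4·6.9190367 − 7.0562200) / 3 = 6.8733089
T(2,2) = (16·6.8768650 − 6.9276951) / 15 = 6.8734763
T(3,2) = (16·6.8733089 − 6.8768650) / 15 = 6.8730718
T(3,3) = (64·6.8730718 − 6.8734763) / 63 = 6.8730654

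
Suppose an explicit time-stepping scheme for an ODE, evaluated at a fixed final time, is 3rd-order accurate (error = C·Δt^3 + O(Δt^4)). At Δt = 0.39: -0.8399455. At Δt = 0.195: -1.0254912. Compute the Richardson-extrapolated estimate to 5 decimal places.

The leading error scales as Δt^3; refining by a factor of 2 reduces it by 2^3 = 8.
Extrapolated value = (8·A(Δt/2) − A(Δt)) / (8 − 1)
= (8·(-1.0254912) − (-0.8399455)) / 7
= -7.3639841 / 7 = -1.0519977

-1.05200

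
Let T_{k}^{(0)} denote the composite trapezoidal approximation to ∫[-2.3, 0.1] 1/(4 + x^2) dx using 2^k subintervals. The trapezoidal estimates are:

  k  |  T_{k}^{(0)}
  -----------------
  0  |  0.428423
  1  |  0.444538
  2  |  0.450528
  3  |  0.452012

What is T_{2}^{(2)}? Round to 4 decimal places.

Richardson extrapolation on the trapezoidal column (denominator 4−1=3):
T_{1}^{(1)} = 0.444538 + (0.444538 − 0.428423)/3 = 0.449910
T_{2}^{(1)} = (4·0.450528 − 0.444538) / 3 = 0.452525
T_{2}^{(2)} = (16·0.452525 − 0.449910) / 15 = 0.452699

0.4527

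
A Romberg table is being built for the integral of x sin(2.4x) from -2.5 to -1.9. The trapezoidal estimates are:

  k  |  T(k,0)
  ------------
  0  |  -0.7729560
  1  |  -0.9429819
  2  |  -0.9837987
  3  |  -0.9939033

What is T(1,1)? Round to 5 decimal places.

-0.99966

T(1,1) = -0.9429819 + (-0.9429819 − (-0.7729560))/3 = -0.9996572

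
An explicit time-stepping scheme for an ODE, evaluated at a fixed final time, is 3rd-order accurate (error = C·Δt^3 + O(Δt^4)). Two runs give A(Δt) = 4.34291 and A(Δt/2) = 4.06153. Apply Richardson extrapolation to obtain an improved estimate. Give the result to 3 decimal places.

4.021

The leading error scales as Δt^3; refining by a factor of 2 reduces it by 2^3 = 8.
Extrapolated value = (8·A(Δt/2) − A(Δt)) / (8 − 1)
= (8·4.06153 − 4.34291) / 7
= 28.14933 / 7 = 4.02133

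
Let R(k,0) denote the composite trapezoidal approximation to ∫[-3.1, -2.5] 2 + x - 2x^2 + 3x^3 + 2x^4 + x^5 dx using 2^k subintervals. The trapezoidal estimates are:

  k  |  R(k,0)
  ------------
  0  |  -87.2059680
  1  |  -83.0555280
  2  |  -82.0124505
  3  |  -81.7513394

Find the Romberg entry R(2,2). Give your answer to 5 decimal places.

Richardson extrapolation on the trapezoidal column (denominator 4−1=3):
R(1,1) = (4·(-83.0555280) − (-87.2059680)) / 3 = -81.6720480
R(2,1) = (4·(-82.0124505) − (-83.0555280)) / 3 = -81.6647580
R(2,2) = (16·(-81.6647580) − (-81.6720480)) / 15 = -81.6642720

-81.66427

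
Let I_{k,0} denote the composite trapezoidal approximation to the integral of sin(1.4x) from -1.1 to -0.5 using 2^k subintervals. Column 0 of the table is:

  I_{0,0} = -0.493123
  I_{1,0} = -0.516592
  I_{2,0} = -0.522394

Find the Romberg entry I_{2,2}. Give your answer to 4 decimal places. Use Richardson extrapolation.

-0.5243

Richardson extrapolation on the trapezoidal column (denominator 4−1=3):
I_{1,1} = -0.516592 + (-0.516592 − (-0.493123))/3 = -0.524415
I_{2,1} = (4·(-0.522394) − (-0.516592)) / 3 = -0.524328
I_{2,2} = -0.524328 + (-0.524328 − (-0.524415))/15 = -0.524322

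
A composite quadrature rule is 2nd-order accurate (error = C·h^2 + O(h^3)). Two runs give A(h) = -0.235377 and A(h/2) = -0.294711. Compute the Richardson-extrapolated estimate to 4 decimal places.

The leading error scales as h^2; refining by a factor of 2 reduces it by 2^2 = 4.
Extrapolated value = (4·A(h/2) − A(h)) / (4 − 1)
= (4·(-0.294711) − (-0.235377)) / 3
= -0.943467 / 3 = -0.314489

-0.3145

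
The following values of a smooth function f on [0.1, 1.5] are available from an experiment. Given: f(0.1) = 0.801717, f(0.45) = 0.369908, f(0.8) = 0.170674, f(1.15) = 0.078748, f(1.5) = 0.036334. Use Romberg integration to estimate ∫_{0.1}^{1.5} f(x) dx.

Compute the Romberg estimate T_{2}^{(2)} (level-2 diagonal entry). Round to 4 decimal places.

T_{0}^{(0)} (trapezoid, 1 panel, h=1.4000): 0.586636
T_{1}^{(0)} (trapezoid, 2 panels, h=0.7000): 0.412790
T_{2}^{(0)} (trapezoid, 4 panels, h=0.3500): 0.363424
T_{1}^{(1)} = 0.412790 + (0.412790 − 0.586636)/3 = 0.354841
T_{2}^{(1)} = 0.363424 + (0.363424 − 0.412790)/3 = 0.346969
T_{2}^{(2)} = 0.346969 + (0.346969 − 0.354841)/15 = 0.346444

0.3464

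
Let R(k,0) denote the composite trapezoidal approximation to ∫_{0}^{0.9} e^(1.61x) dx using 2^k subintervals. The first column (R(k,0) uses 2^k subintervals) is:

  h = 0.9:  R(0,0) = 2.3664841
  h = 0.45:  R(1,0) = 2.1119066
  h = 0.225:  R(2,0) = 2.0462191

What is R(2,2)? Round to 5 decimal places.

2.02414

Richardson extrapolation on the trapezoidal column (denominator 4−1=3):
R(1,1) = (4·2.1119066 − 2.3664841) / 3 = 2.0270474
R(2,1) = (4·2.0462191 − 2.1119066) / 3 = 2.0243233
R(2,2) = (16·2.0243233 − 2.0270474) / 15 = 2.0241417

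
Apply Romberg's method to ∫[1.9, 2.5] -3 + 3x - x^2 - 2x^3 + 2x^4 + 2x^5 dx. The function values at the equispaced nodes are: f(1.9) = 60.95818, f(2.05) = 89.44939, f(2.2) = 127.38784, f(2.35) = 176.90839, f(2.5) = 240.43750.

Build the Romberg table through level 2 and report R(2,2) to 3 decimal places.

R(0,0) (trapezoid, 1 panel, h=0.6000): 90.41870
R(1,0) (trapezoid, 2 panels, h=0.3000): 83.42570
R(2,0) (trapezoid, 4 panels, h=0.1500): 81.66652
R(1,1) = 83.42570 + (83.42570 − 90.41870)/3 = 81.09470
R(2,1) = 81.66652 + (81.66652 − 83.42570)/3 = 81.08013
R(2,2) = 81.08013 + (81.08013 − 81.09470)/15 = 81.07916

81.079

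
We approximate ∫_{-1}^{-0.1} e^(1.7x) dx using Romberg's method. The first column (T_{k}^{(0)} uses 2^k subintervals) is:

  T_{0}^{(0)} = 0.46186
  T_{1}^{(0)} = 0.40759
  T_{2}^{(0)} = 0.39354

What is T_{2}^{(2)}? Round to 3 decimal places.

0.389

Richardson extrapolation on the trapezoidal column (denominator 4−1=3):
T_{1}^{(1)} = 0.40759 + (0.40759 − 0.46186)/3 = 0.38950
T_{2}^{(1)} = 0.39354 + (0.39354 − 0.40759)/3 = 0.38886
T_{2}^{(2)} = 0.38886 + (0.38886 − 0.38950)/15 = 0.38882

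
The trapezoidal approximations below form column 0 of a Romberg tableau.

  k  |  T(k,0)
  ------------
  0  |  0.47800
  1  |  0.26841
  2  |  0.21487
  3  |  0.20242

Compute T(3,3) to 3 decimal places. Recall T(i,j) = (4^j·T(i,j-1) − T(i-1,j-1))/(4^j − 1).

0.198

T(1,1) = 0.26841 + (0.26841 − 0.47800)/3 = 0.19855
T(2,1) = (4·0.21487 − 0.26841) / 3 = 0.19702
T(3,1) = 0.20242 + (0.20242 − 0.21487)/3 = 0.19827
T(2,2) = 0.19702 + (0.19702 − 0.19855)/15 = 0.19692
T(3,2) = (16·0.19827 − 0.19702) / 15 = 0.19835
T(3,3) = (64·0.19835 − 0.19692) / 63 = 0.19837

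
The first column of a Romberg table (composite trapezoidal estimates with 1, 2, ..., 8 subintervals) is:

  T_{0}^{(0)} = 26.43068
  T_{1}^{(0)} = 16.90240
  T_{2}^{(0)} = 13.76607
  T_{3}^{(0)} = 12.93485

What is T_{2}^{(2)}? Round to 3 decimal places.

Richardson extrapolation on the trapezoidal column (denominator 4−1=3):
T_{1}^{(1)} = 16.90240 + (16.90240 − 26.43068)/3 = 13.72631
T_{2}^{(1)} = 13.76607 + (13.76607 − 16.90240)/3 = 12.72063
T_{2}^{(2)} = 12.72063 + (12.72063 − 13.72631)/15 = 12.65358

12.654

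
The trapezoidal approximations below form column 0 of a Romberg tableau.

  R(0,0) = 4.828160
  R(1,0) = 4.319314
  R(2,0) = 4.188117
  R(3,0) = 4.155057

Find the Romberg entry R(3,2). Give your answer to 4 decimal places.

4.1440

R(2,1) = 4.188117 + (4.188117 − 4.319314)/3 = 4.144385
R(3,1) = 4.155057 + (4.155057 − 4.188117)/3 = 4.144037
R(3,2) = 4.144037 + (4.144037 − 4.144385)/15 = 4.144014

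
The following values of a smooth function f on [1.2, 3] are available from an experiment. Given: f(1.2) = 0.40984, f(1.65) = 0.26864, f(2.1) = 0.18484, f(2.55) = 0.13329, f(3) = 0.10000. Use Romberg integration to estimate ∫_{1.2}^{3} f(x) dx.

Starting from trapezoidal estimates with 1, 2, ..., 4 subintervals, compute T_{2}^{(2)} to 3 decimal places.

0.373

T_{0}^{(0)} (trapezoid, 1 panel, h=1.8000): 0.45886
T_{1}^{(0)} (trapezoid, 2 panels, h=0.9000): 0.39578
T_{2}^{(0)} (trapezoid, 4 panels, h=0.4500): 0.37876
T_{1}^{(1)} = 0.39578 + (0.39578 − 0.45886)/3 = 0.37475
T_{2}^{(1)} = 0.37876 + (0.37876 − 0.39578)/3 = 0.37309
T_{2}^{(2)} = 0.37309 + (0.37309 − 0.37475)/15 = 0.37298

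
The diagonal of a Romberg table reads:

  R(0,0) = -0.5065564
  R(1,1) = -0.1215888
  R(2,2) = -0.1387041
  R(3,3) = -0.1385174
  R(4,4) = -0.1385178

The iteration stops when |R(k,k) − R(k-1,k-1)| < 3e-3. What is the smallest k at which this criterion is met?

|R(1,1) − R(0,0)| = 0.3849676 ≥ 3e-3
|R(2,2) − R(1,1)| = 0.0171153 ≥ 3e-3
|R(3,3) − R(2,2)| = 0.0001867 < 3e-3

k = 3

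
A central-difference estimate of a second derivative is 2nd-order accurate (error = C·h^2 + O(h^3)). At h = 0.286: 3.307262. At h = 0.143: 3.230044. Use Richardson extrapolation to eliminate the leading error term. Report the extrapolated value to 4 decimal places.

3.2043

Extrapolated value = (4·A(h/2) − A(h)) / (4 − 1)
= (4·3.230044 − 3.307262) / 3
= 9.612914 / 3 = 3.204305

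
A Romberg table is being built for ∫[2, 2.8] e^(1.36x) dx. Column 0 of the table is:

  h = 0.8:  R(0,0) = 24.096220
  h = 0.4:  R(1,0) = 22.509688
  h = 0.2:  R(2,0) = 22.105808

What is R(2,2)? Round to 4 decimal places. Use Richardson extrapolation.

21.9705

Richardson extrapolation on the trapezoidal column (denominator 4−1=3):
R(1,1) = (4·22.509688 − 24.096220) / 3 = 21.980844
R(2,1) = 22.105808 + (22.105808 − 22.509688)/3 = 21.971181
R(2,2) = 21.971181 + (21.971181 − 21.980844)/15 = 21.970537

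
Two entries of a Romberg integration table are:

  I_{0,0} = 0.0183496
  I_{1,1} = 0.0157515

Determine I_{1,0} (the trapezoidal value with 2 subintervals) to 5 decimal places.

0.01640

From I_{1,1} = (4·I_{1,0} − I_{0,0})/3, solve for I_{1,0}:
4·I_{1,0} = 3·0.0157515 + 0.0183496 = 0.0656041
I_{1,0} = 0.0164010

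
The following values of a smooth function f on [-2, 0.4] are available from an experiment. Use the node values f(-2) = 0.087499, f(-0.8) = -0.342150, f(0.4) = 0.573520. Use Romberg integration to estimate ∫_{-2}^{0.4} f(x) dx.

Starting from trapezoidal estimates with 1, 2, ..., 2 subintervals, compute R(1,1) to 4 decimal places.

-0.2830

R(0,0) (trapezoid, 1 panel, h=2.4000): 0.793223
R(1,0) (trapezoid, 2 panels, h=1.2000): -0.013969
R(1,1) = -0.013969 + (-0.013969 − 0.793223)/3 = -0.283033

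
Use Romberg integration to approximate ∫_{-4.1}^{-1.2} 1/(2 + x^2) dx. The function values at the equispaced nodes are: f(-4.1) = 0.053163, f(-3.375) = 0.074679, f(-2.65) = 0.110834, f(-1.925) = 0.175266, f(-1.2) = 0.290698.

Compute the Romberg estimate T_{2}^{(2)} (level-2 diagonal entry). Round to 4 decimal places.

0.3781

T_{0}^{(0)} (trapezoid, 1 panel, h=2.9000): 0.498598
T_{1}^{(0)} (trapezoid, 2 panels, h=1.4500): 0.410009
T_{2}^{(0)} (trapezoid, 4 panels, h=0.7250): 0.386214
T_{1}^{(1)} = 0.410009 + (0.410009 − 0.498598)/3 = 0.380479
T_{2}^{(1)} = 0.386214 + (0.386214 − 0.410009)/3 = 0.378282
T_{2}^{(2)} = 0.378282 + (0.378282 − 0.380479)/15 = 0.378136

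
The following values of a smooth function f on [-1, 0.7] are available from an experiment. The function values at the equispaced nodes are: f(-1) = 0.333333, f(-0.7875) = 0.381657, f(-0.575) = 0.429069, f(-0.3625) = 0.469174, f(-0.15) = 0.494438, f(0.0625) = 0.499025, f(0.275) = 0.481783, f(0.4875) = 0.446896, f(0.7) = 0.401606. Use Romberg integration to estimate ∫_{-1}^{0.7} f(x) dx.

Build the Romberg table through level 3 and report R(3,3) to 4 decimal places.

0.7602

R(0,0) (trapezoid, 1 panel, h=1.7000): 0.624698
R(1,0) (trapezoid, 2 panels, h=0.8500): 0.732621
R(2,0) (trapezoid, 4 panels, h=0.4250): 0.753423
R(3,0) (trapezoid, 8 panels, h=0.2125): 0.758521
R(1,1) = 0.732621 + (0.732621 − 0.624698)/3 = 0.768595
R(2,1) = 0.753423 + (0.753423 − 0.732621)/3 = 0.760357
R(3,1) = 0.758521 + (0.758521 − 0.753423)/3 = 0.760220
R(2,2) = 0.760357 + (0.760357 − 0.768595)/15 = 0.759808
R(3,2) = 0.760220 + (0.760220 − 0.760357)/15 = 0.760211
R(3,3) = 0.760211 + (0.760211 − 0.759808)/63 = 0.760217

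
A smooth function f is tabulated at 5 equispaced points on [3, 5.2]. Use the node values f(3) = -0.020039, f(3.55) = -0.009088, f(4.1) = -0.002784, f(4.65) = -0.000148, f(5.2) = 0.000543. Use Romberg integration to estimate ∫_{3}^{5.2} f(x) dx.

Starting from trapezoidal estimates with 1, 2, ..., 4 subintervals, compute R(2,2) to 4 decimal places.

-0.0114

R(0,0) (trapezoid, 1 panel, h=2.2000): -0.021446
R(1,0) (trapezoid, 2 panels, h=1.1000): -0.013785
R(2,0) (trapezoid, 4 panels, h=0.5500): -0.011972
R(1,1) = -0.013785 + (-0.013785 − (-0.021446))/3 = -0.011231
R(2,1) = -0.011972 + (-0.011972 − (-0.013785))/3 = -0.011368
R(2,2) = -0.011368 + (-0.011368 − (-0.011231))/15 = -0.011377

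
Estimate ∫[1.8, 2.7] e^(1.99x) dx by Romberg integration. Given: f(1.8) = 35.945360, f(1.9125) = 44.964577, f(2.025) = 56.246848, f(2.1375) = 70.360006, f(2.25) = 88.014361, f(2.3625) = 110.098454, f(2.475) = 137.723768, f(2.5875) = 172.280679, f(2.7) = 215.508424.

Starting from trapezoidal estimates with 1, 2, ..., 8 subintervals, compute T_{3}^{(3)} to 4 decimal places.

T_{0}^{(0)} (trapezoid, 1 panel, h=0.9000): 113.154203
T_{1}^{(0)} (trapezoid, 2 panels, h=0.4500): 96.183564
T_{2}^{(0)} (trapezoid, 4 panels, h=0.2250): 91.735171
T_{3}^{(0)} (trapezoid, 8 panels, h=0.1125): 90.609253
T_{1}^{(1)} = 96.183564 + (96.183564 − 113.154203)/3 = 90.526684
T_{2}^{(1)} = 91.735171 + (91.735171 − 96.183564)/3 = 90.252373
T_{3}^{(1)} = 90.609253 + (90.609253 − 91.735171)/3 = 90.233947
T_{2}^{(2)} = 90.252373 + (90.252373 − 90.526684)/15 = 90.234086
T_{3}^{(2)} = 90.233947 + (90.233947 − 90.252373)/15 = 90.232719
T_{3}^{(3)} = 90.232719 + (90.232719 − 90.234086)/63 = 90.232697

90.2327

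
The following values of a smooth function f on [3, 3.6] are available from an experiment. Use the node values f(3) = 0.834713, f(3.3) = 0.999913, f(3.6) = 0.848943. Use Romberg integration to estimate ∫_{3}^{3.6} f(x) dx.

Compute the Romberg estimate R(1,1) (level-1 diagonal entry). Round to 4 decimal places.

R(0,0) (trapezoid, 1 panel, h=0.6000): 0.505097
R(1,0) (trapezoid, 2 panels, h=0.3000): 0.552522
R(1,1) = 0.552522 + (0.552522 − 0.505097)/3 = 0.568330

0.5683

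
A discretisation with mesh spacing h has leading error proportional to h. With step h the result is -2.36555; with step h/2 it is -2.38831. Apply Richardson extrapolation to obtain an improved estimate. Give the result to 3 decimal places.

-2.411

Extrapolated value = (2·A(h/2) − A(h)) / (2 − 1)
= (2·(-2.38831) − (-2.36555)) / 1
= -2.41107 / 1 = -2.41107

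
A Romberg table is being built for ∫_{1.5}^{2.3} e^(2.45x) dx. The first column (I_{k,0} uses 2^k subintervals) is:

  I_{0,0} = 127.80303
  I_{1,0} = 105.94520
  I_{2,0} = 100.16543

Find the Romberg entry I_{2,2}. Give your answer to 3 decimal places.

98.211

I_{1,1} = 105.94520 + (105.94520 − 127.80303)/3 = 98.65926
I_{2,1} = (4·100.16543 − 105.94520) / 3 = 98.23884
I_{2,2} = 98.23884 + (98.23884 − 98.65926)/15 = 98.21081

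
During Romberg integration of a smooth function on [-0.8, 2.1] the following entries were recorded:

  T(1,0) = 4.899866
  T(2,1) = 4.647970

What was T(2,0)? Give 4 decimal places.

From T(2,1) = (4·T(2,0) − T(1,0))/3, solve for T(2,0):
4·T(2,0) = 3·4.647970 + 4.899866 = 18.843776
T(2,0) = 4.710944

4.7109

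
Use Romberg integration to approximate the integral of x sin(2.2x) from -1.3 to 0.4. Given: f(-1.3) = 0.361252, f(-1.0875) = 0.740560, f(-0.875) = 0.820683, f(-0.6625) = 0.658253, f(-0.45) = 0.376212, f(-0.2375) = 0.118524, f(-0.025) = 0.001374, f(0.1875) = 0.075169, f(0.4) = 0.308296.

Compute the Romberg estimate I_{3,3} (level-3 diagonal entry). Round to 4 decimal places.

0.6684

I_{0,0} (trapezoid, 1 panel, h=1.7000): 0.569116
I_{1,0} (trapezoid, 2 panels, h=0.8500): 0.604338
I_{2,0} (trapezoid, 4 panels, h=0.4250): 0.651543
I_{3,0} (trapezoid, 8 panels, h=0.2125): 0.664179
I_{1,1} = 0.604338 + (0.604338 − 0.569116)/3 = 0.616079
I_{2,1} = 0.651543 + (0.651543 − 0.604338)/3 = 0.667278
I_{3,1} = 0.664179 + (0.664179 − 0.651543)/3 = 0.668391
I_{2,2} = 0.667278 + (0.667278 − 0.616079)/15 = 0.670691
I_{3,2} = 0.668391 + (0.668391 − 0.667278)/15 = 0.668465
I_{3,3} = 0.668465 + (0.668465 − 0.670691)/63 = 0.668430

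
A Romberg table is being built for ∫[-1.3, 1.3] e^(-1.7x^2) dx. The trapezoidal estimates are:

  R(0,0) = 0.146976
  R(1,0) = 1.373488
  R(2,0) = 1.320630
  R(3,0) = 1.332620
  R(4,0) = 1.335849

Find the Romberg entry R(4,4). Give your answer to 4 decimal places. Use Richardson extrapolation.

Richardson extrapolation on the trapezoidal column (denominator 4−1=3):
R(1,1) = (4·1.373488 − 0.146976) / 3 = 1.782325
R(2,1) = 1.320630 + (1.320630 − 1.373488)/3 = 1.303011
R(3,1) = (4·1.332620 − 1.320630) / 3 = 1.336617
R(4,1) = 1.335849 + (1.335849 − 1.332620)/3 = 1.336925
R(2,2) = (16·1.303011 − 1.782325) / 15 = 1.271057
R(3,2) = (16·1.336617 − 1.303011) / 15 = 1.338857
R(4,2) = 1.336925 + (1.336925 − 1.336617)/15 = 1.336946
R(3,3) = 1.338857 + (1.338857 − 1.271057)/63 = 1.339933
R(4,3) = (64·1.336946 − 1.338857) / 63 = 1.336916
R(4,4) = (256·1.336916 − 1.339933) / 255 = 1.336904

1.3369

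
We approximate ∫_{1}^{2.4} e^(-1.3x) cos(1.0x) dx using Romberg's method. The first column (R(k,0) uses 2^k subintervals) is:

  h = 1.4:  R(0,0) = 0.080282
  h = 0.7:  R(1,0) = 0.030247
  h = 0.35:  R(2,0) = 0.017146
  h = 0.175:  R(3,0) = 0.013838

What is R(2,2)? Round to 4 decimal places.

Richardson extrapolation on the trapezoidal column (denominator 4−1=3):
R(1,1) = 0.030247 + (0.030247 − 0.080282)/3 = 0.013569
R(2,1) = 0.017146 + (0.017146 − 0.030247)/3 = 0.012779
R(2,2) = (16·0.012779 − 0.013569) / 15 = 0.012726

0.0127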